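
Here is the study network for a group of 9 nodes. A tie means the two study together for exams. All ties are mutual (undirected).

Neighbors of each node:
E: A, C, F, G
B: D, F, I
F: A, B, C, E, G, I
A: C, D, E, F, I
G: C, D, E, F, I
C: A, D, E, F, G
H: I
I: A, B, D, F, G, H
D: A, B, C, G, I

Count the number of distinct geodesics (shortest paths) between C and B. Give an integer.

2

The shortest distance is 2. The length-2 paths are: C–F–B; C–D–B.
That gives 2 distinct shortest paths.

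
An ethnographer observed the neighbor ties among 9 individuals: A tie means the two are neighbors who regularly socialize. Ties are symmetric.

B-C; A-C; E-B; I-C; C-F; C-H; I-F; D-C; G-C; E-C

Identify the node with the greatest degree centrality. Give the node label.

C

Degrees — A:1, B:2, C:8, D:1, E:2, F:2, G:1, H:1, I:2.
The maximum is 8, attained only by C.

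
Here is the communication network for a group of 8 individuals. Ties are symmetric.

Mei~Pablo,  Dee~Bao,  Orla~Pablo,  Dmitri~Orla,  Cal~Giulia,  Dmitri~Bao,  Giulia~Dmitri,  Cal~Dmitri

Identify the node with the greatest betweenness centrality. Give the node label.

Unnormalized betweenness of each node: Bao:6, Cal:0, Dee:0, Dmitri:16, Giulia:0, Mei:0, Orla:10, Pablo:6.
Dmitri has the largest value, 16, making it the main broker — the node through which the most shortest paths run.

Dmitri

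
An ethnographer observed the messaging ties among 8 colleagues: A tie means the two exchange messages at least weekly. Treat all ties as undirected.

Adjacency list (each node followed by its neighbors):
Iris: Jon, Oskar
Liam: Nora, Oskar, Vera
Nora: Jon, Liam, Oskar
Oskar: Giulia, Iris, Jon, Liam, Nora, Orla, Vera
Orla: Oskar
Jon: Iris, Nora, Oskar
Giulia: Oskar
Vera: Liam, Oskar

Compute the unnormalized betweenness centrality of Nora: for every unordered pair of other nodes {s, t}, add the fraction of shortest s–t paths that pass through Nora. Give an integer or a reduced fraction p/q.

1/2

Pairs whose geodesics pass through Nora — Jon–Liam: 1/2.
All other pairs contribute 0.
Summing the contributions gives betweenness(Nora) = 1/2.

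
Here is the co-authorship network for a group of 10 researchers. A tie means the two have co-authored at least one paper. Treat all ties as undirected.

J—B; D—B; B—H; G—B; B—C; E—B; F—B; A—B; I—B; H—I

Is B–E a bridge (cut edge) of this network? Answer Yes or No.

Yes

Without the B–E edge there is no alternate route between B and E, so the network disconnects. It is a bridge.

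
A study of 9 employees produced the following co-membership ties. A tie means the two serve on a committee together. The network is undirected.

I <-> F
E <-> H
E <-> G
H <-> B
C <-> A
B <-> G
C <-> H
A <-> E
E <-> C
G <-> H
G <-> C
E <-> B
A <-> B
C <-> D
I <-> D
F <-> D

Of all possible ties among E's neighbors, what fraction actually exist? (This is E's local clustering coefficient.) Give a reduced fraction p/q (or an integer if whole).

E's neighbors: A, B, C, G, and H (k = 5).
Possible neighbor pairs: C(5,2) = 10. Edges among them: A–B, A–C, B–G, B–H, C–G, C–H, G–H → e = 7.
Clustering(E) = 7/10.

7/10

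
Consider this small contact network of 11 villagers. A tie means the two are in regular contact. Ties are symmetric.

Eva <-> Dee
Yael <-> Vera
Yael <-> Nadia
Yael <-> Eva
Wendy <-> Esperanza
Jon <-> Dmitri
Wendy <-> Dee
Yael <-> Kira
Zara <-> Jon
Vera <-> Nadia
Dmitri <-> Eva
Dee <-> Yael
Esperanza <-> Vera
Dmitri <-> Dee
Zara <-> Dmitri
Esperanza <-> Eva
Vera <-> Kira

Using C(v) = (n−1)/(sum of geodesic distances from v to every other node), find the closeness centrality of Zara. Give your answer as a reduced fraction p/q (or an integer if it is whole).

Distances from Zara: Dee:2, Dmitri:1, Esperanza:3, Eva:2, Jon:1, Kira:4, Nadia:4, Vera:4, Wendy:3, Yael:3. Sum = 27.
n = 11, so closeness = 10/27.

10/27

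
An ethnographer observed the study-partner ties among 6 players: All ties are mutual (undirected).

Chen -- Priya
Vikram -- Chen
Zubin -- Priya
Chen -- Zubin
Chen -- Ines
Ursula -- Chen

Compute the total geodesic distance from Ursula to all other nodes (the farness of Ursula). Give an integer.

9

Distances from Ursula: Chen:1, Ines:2, Priya:2, Vikram:2, Zubin:2.
Sum = 1 + 2 + 2 + 2 + 2 = 9.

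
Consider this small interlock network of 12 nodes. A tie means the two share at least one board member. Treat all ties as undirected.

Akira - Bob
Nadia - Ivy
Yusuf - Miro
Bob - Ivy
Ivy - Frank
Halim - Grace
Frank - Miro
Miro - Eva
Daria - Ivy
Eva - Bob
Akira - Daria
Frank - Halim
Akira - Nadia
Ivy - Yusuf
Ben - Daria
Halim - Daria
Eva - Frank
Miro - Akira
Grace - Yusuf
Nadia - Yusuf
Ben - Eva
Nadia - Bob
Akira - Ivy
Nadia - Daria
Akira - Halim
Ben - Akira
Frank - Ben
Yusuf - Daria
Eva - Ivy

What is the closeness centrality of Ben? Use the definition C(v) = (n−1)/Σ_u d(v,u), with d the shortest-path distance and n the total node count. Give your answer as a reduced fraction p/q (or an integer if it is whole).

11/19

Distances from Ben: Akira:1, Bob:2, Daria:1, Eva:1, Frank:1, Grace:3, Halim:2, Ivy:2, Miro:2, Nadia:2, Yusuf:2. Sum = 19.
n = 12, so closeness = 11/19.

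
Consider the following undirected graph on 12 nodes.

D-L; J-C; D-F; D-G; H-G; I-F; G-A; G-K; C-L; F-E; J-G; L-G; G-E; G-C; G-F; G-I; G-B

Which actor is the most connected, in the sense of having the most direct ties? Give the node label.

Degrees — A:1, B:1, C:3, D:3, E:2, F:4, G:11, H:1, I:2, J:2, K:1, L:3.
The maximum is 11, attained only by G.

G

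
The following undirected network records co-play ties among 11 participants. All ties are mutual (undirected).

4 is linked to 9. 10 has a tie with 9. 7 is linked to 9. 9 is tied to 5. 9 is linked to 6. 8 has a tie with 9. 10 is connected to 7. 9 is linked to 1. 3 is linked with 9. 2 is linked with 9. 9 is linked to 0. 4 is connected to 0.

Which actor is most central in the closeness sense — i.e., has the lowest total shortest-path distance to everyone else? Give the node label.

Farness (sum of distances to all others) for each node — 0:18, 1:19, 2:19, 3:19, 4:18, 5:19, 6:19, 7:18, 8:19, 9:10, 10:18.
The smallest farness is 10, for 9, so 9 has the highest closeness.

9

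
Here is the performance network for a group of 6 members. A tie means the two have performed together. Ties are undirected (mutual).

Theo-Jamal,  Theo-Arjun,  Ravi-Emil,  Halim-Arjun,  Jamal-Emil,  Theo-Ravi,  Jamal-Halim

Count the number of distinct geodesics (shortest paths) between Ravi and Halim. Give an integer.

The shortest distance is 3. The length-3 paths are: Ravi–Emil–Jamal–Halim; Ravi–Theo–Jamal–Halim; Ravi–Theo–Arjun–Halim.
That gives 3 distinct shortest paths.

3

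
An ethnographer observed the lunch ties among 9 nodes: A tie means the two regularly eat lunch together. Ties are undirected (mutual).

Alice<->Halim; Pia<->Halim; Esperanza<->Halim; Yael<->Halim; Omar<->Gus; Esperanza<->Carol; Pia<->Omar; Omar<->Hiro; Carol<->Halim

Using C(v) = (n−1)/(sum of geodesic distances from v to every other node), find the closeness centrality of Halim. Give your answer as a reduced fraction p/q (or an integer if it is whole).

Distances from Halim: Alice:1, Carol:1, Esperanza:1, Gus:3, Hiro:3, Omar:2, Pia:1, Yael:1. Sum = 13.
n = 9, so closeness = 8/13.

8/13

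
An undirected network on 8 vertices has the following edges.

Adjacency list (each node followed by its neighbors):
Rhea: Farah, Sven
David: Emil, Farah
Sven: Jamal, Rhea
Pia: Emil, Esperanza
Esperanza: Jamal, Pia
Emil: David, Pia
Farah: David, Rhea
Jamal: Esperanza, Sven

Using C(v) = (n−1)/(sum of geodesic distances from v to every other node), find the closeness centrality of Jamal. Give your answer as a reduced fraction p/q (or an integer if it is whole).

7/16

Distances from Jamal: David:4, Emil:3, Esperanza:1, Farah:3, Pia:2, Rhea:2, Sven:1. Sum = 16.
n = 8, so closeness = 7/16.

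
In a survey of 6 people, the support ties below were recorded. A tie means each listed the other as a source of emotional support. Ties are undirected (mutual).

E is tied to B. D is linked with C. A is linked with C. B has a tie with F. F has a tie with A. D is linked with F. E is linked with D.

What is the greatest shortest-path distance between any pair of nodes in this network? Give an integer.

3

Eccentricity of each node (its greatest distance to any other): A:3, B:3, C:3, D:2, E:3, F:2.
The maximum eccentricity is 3, realized for instance by the pair E–A via E – B – F – A. So the diameter is 3.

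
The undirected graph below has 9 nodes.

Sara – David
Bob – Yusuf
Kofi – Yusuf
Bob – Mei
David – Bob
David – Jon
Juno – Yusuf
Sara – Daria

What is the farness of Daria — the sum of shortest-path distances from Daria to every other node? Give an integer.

27

Distances from Daria: Bob:3, David:2, Jon:3, Juno:5, Kofi:5, Mei:4, Sara:1, Yusuf:4.
Sum = 3 + 2 + 3 + 5 + 5 + 4 + 1 + 4 = 27.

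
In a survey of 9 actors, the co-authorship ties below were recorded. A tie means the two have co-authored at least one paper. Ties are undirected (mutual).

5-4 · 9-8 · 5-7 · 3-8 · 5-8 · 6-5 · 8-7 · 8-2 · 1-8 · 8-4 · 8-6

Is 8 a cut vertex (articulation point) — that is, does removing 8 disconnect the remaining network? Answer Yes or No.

Yes

Removing 8 leaves {4, 5, 6, and 7} with no path to {1}, so the network splits into 5 components. 8 is a cut vertex.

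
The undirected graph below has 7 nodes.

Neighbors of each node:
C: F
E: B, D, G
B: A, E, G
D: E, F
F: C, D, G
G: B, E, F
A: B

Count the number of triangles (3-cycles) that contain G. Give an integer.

1

G's neighbors: B, E, and F.
Neighbor pairs that are themselves tied: G–B–E. Each forms one triangle with G, for 1 in total.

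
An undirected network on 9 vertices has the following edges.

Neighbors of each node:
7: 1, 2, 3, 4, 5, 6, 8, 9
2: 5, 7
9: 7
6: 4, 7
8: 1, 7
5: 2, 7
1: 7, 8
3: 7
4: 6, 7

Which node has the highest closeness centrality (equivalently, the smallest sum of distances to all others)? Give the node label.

Farness (sum of distances to all others) for each node — 1:14, 2:14, 3:15, 4:14, 5:14, 6:14, 7:8, 8:14, 9:15.
The smallest farness is 8, for 7, so 7 has the highest closeness.

7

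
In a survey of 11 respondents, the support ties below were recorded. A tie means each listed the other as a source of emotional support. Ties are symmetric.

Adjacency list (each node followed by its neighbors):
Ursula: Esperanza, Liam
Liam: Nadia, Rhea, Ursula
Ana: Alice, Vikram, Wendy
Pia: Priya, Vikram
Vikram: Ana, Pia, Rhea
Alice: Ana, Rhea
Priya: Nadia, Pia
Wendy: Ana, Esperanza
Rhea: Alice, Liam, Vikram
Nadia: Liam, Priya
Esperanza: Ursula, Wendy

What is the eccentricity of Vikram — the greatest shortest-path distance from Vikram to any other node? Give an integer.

Distances from Vikram: Alice:2, Ana:1, Esperanza:3, Liam:2, Nadia:3, Pia:1, Priya:2, Rhea:1, Ursula:3, Wendy:2.
The largest is 3 (to Esperanza, Nadia, and Ursula), so the eccentricity of Vikram is 3.

3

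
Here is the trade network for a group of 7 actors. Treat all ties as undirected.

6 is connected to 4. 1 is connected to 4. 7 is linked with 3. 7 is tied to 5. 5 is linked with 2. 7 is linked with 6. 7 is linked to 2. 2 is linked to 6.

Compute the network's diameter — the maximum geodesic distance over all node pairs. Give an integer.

4

Eccentricity of each node (its greatest distance to any other): 1:4, 2:3, 3:4, 4:3, 5:4, 6:2, 7:3.
The maximum eccentricity is 4, realized for instance by the pair 3–1 via 3 – 7 – 6 – 4 – 1. So the diameter is 4.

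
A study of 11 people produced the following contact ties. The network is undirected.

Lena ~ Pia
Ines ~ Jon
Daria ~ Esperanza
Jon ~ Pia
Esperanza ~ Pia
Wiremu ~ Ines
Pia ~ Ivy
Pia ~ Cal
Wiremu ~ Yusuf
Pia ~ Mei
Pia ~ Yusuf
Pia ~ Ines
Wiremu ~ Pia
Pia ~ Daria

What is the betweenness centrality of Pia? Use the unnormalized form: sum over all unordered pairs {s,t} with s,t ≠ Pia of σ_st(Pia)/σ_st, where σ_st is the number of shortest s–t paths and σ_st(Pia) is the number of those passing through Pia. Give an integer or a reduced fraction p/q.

Pairs whose geodesics pass through Pia — Ines–Cal: 1; Ines–Daria: 1; Ines–Yusuf: 1/2; Ines–Mei: 1; Ines–Ivy: 1; Ines–Lena: 1; Ines–Esperanza: 1; Cal–Daria: 1; Cal–Yusuf: 1; Cal–Mei: 1; Cal–Jon: 1; Cal–Ivy: 1; Cal–Lena: 1; Cal–Esperanza: 1 … (+27 more pairs).
All other pairs contribute 0.
Summing the contributions gives betweenness(Pia) = 40.

40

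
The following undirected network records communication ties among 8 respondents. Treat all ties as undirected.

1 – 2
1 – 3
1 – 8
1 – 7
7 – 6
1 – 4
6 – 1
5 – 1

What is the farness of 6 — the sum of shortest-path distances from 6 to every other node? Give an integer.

12

Distances from 6: 1:1, 2:2, 3:2, 4:2, 5:2, 7:1, 8:2.
Sum = 1 + 2 + 2 + 2 + 2 + 1 + 2 = 12.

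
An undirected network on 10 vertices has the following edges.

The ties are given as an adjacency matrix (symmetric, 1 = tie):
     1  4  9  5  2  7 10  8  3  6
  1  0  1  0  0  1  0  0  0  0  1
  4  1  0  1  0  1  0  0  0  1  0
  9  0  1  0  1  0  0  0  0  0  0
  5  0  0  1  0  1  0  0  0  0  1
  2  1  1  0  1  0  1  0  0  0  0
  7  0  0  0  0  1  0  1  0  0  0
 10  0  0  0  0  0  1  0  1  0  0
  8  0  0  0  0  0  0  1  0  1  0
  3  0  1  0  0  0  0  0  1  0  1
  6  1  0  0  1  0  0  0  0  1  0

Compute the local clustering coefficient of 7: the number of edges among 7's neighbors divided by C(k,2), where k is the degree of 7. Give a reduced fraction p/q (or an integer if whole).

0

7's neighbors: 2 and 10 (k = 2).
Possible neighbor pairs: C(2,2) = 1. Edges among them: none → e = 0.
Clustering(7) = 0/1.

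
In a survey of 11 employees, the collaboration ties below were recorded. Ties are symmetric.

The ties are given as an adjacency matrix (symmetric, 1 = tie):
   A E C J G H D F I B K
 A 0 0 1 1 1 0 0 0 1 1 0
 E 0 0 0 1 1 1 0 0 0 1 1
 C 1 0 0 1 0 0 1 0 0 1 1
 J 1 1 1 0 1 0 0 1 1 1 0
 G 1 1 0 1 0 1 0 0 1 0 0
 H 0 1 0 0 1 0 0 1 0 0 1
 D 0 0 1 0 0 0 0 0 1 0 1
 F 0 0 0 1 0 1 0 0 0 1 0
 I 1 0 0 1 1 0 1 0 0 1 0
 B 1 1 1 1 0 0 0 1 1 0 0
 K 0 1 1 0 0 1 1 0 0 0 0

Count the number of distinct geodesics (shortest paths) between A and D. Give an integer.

The shortest distance is 2. The length-2 paths are: A–I–D; A–C–D.
That gives 2 distinct shortest paths.

2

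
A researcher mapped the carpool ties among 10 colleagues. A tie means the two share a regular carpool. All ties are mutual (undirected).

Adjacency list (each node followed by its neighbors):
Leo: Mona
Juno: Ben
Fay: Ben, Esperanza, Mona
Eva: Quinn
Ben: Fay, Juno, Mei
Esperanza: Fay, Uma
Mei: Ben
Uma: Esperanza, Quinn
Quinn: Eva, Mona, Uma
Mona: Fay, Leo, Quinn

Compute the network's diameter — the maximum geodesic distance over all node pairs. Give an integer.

5

Eccentricity of each node (its greatest distance to any other): Ben:4, Esperanza:3, Eva:5, Fay:3, Juno:5, Leo:4, Mei:5, Mona:3, Quinn:4, Uma:4.
The maximum eccentricity is 5, realized for instance by the pair Mei–Eva via Mei – Ben – Fay – Mona – Quinn – Eva. So the diameter is 5.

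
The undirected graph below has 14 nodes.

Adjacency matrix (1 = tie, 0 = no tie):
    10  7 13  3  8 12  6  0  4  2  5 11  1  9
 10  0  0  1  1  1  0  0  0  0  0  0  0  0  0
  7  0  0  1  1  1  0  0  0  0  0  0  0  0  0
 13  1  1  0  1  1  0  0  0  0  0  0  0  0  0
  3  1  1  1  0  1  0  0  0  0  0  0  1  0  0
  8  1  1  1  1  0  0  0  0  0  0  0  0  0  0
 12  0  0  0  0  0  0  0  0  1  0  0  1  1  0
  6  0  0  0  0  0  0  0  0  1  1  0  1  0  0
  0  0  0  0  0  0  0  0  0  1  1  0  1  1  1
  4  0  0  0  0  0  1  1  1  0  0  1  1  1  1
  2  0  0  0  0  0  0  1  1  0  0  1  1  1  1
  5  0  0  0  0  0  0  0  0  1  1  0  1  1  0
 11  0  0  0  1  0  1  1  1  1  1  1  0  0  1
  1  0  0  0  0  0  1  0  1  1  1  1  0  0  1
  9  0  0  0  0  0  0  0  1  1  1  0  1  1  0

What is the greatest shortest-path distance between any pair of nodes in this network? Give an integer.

Eccentricity of each node (its greatest distance to any other): 0:3, 1:4, 2:3, 3:3, 4:3, 5:3, 6:3, 7:4, 8:4, 9:3, 10:4, 11:2, 12:3, 13:4.
The maximum eccentricity is 4, realized for instance by the pair 10–1 via 10 – 3 – 11 – 12 – 1. So the diameter is 4.

4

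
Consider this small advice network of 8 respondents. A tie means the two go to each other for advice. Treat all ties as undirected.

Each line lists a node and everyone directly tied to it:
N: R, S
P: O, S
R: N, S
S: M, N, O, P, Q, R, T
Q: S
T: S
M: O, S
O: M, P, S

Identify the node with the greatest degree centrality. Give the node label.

S

Degrees — M:2, N:2, O:3, P:2, Q:1, R:2, S:7, T:1.
The maximum is 7, attained only by S.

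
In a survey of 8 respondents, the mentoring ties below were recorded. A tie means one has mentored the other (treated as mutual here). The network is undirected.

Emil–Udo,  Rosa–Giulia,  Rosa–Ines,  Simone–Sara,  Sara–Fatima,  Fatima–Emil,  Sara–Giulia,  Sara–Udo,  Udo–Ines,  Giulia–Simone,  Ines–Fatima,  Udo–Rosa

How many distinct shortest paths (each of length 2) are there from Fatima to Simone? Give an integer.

1

The shortest distance is 2, and the only length-2 path is Fatima–Sara–Simone. So there is exactly 1 shortest path.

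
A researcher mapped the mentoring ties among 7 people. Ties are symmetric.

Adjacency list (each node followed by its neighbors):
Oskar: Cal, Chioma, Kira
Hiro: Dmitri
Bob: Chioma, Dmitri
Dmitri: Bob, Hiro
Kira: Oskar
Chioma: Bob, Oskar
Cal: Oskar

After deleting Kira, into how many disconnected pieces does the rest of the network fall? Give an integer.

Kira's neighbors (Oskar) remain reachable from one another through other ties, so the rest of the network stays in one piece.

1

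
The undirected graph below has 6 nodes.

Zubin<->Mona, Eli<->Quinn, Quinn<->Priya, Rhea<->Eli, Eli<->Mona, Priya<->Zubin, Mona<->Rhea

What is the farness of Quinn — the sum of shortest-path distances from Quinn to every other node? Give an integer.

8

Distances from Quinn: Eli:1, Mona:2, Priya:1, Rhea:2, Zubin:2.
Sum = 1 + 2 + 1 + 2 + 2 = 8.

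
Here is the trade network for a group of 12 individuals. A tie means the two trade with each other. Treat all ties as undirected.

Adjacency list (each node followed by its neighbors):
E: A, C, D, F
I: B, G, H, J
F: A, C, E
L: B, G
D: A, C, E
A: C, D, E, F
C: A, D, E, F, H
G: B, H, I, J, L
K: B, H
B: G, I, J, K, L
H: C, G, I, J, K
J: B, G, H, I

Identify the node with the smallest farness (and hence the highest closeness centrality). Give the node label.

H

Farness (sum of distances to all others) for each node — A:26, B:26, C:19, D:27, E:26, F:27, G:21, H:17, I:22, J:22, K:24, L:29.
The smallest farness is 17, for H, so H has the highest closeness.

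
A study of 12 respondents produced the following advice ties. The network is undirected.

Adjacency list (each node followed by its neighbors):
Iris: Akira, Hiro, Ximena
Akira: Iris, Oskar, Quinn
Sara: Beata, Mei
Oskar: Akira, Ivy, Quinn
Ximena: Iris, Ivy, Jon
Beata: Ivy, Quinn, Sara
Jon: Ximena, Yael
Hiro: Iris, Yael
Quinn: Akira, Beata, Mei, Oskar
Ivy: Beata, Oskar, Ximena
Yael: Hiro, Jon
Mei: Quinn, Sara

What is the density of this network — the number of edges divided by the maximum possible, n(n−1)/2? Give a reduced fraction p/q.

8/33

There are 16 edges and 12 nodes, so the maximum possible is C(12,2) = 66.
Density = 16/66 = 8/33.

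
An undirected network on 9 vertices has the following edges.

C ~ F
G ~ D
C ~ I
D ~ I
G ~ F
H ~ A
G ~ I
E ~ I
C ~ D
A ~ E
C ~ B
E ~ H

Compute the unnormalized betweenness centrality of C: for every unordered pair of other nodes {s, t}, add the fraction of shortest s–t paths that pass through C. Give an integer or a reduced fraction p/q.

19/2

Pairs whose geodesics pass through C — F–D: 1/2; F–B: 1; F–I: 1/2; F–E: 1/2; F–A: 1/2; F–H: 1/2; D–B: 1; B–G: 3/3; B–I: 1; B–E: 1; B–A: 1; B–H: 1.
All other pairs contribute 0.
Summing the contributions gives betweenness(C) = 19/2.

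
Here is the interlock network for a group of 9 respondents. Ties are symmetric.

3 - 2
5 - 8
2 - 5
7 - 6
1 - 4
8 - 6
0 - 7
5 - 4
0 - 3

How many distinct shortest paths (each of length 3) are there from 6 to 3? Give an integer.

1

The shortest distance is 3, and the only length-3 path is 6–7–0–3. So there is exactly 1 shortest path.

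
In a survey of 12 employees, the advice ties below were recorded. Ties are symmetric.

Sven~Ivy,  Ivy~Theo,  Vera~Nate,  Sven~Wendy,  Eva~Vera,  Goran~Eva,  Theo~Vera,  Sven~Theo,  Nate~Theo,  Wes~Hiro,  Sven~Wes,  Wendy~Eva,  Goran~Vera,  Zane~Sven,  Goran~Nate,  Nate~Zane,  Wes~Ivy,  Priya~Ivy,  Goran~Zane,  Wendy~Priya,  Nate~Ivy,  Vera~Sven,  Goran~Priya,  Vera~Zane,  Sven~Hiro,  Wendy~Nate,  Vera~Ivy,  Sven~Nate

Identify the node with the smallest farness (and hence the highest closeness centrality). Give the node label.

Sven

Farness (sum of distances to all others) for each node — Eva:21, Goran:19, Hiro:23, Ivy:16, Nate:15, Priya:20, Sven:14, Theo:18, Vera:15, Wendy:18, Wes:21, Zane:18.
The smallest farness is 14, for Sven, so Sven has the highest closeness.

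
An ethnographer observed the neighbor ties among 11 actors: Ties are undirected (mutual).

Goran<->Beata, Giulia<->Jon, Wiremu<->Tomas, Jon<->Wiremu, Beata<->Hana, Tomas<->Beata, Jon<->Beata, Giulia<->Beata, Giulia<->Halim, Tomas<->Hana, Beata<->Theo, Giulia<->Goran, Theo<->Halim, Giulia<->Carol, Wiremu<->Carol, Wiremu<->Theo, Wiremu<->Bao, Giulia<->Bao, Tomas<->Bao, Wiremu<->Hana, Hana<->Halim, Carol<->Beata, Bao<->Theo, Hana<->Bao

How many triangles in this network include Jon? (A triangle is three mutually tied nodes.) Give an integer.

Jon's neighbors: Beata, Giulia, and Wiremu.
Neighbor pairs that are themselves tied: Jon–Beata–Giulia. Each forms one triangle with Jon, for 1 in total.

1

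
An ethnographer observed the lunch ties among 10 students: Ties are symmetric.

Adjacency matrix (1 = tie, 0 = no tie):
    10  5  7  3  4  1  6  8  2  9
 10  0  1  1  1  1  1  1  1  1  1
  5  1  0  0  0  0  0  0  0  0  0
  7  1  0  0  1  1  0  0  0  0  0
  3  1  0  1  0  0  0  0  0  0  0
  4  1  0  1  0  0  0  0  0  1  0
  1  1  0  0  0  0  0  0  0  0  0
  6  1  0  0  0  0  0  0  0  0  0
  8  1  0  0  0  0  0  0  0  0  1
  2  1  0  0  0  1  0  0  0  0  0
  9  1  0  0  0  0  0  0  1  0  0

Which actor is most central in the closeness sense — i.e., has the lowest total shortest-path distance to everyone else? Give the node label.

10

Farness (sum of distances to all others) for each node — 1:17, 2:16, 3:16, 4:15, 5:17, 6:17, 7:15, 8:16, 9:16, 10:9.
The smallest farness is 9, for 10, so 10 has the highest closeness.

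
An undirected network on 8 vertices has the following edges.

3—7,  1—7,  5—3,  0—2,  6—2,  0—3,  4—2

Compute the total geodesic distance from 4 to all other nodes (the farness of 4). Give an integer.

21

Distances from 4: 0:2, 1:5, 2:1, 3:3, 5:4, 6:2, 7:4.
Sum = 2 + 5 + 1 + 3 + 4 + 2 + 4 = 21.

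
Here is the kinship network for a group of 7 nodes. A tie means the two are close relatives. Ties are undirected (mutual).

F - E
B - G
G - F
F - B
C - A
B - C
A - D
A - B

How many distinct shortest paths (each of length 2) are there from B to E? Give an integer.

The shortest distance is 2, and the only length-2 path is B–F–E. So there is exactly 1 shortest path.

1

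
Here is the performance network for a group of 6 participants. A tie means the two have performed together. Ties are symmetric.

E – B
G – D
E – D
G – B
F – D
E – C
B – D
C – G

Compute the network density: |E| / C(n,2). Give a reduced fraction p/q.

There are 8 edges and 6 nodes, so the maximum possible is C(6,2) = 15.
Density = 8/15.

8/15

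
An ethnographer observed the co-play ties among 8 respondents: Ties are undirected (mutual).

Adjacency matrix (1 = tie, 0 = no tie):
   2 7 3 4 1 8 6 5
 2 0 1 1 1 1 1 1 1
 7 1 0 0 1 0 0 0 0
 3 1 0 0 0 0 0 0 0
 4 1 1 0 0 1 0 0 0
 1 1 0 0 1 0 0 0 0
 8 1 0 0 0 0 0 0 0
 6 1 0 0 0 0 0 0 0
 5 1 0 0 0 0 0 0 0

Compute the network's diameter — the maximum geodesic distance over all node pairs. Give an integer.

2

Eccentricity of each node (its greatest distance to any other): 1:2, 2:1, 3:2, 4:2, 5:2, 6:2, 7:2, 8:2.
The maximum eccentricity is 2, realized for instance by the pair 7–3 via 7 – 2 – 3. So the diameter is 2.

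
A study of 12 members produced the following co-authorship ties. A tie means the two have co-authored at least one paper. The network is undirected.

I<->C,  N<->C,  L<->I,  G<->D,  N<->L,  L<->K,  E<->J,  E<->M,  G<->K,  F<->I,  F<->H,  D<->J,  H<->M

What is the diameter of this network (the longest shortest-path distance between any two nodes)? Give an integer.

6

Eccentricity of each node (its greatest distance to any other): C:6, D:5, E:6, F:5, G:5, H:5, I:5, J:6, K:5, L:5, M:5, N:6.
The maximum eccentricity is 6, realized for instance by the pair E–N via E – M – H – F – I – L – N. So the diameter is 6.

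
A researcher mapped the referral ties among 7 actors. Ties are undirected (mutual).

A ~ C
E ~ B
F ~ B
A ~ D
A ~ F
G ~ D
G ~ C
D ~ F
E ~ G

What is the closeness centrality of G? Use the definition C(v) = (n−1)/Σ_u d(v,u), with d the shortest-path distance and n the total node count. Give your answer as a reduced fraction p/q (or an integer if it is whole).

2/3

Distances from G: A:2, B:2, C:1, D:1, E:1, F:2. Sum = 9.
n = 7, so closeness = 6/9 = 2/3.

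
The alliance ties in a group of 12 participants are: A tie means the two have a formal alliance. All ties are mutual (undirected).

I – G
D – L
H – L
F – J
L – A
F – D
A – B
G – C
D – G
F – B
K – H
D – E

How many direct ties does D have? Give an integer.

D is directly tied to E, F, G, and L. That is 4 neighbors, so the degree of D is 4.

4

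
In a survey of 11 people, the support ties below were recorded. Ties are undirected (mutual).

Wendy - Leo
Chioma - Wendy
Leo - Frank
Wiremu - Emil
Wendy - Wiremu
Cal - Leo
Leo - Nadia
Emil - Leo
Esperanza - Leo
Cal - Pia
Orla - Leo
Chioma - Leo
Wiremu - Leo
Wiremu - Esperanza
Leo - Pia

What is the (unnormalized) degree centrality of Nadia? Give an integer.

Nadia is directly tied to Leo. That is 1 neighbor, so the degree of Nadia is 1.

1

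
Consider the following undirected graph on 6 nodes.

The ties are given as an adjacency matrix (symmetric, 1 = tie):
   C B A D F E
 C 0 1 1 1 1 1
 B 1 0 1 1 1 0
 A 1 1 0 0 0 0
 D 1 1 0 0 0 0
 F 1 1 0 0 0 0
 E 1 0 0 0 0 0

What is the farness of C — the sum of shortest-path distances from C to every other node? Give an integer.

5

Distances from C: A:1, B:1, D:1, E:1, F:1.
Sum = 1 + 1 + 1 + 1 + 1 = 5.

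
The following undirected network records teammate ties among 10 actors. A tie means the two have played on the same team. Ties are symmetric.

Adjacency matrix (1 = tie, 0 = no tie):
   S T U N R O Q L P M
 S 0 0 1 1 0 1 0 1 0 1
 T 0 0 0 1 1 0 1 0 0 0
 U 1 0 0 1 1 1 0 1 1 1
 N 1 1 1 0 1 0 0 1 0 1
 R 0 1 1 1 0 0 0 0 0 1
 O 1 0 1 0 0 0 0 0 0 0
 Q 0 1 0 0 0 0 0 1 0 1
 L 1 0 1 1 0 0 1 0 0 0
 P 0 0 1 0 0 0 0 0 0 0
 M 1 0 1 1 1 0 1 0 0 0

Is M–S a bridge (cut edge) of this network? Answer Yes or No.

Even without that edge, M still reaches S via M – U – S, so the network stays connected. Not a bridge.

No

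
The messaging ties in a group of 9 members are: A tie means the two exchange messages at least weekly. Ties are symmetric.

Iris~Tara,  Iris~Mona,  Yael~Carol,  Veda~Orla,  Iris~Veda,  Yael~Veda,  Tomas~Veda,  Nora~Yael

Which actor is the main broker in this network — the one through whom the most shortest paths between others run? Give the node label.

Veda

Unnormalized betweenness of each node: Carol:0, Iris:13, Mona:0, Nora:0, Orla:0, Tara:0, Tomas:0, Veda:22, Yael:13.
Veda has the largest value, 22, making it the main broker — the node through which the most shortest paths run.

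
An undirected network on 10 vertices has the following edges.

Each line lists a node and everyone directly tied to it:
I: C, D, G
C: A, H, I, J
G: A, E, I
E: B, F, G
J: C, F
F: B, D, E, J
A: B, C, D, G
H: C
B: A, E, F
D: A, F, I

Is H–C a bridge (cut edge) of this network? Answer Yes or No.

Yes

Without the H–C edge there is no alternate route between H and C, so the network disconnects. It is a bridge.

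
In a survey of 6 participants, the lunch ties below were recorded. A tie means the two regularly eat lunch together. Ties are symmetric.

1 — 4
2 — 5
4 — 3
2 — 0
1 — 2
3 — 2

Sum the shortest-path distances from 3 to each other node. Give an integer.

Distances from 3: 0:2, 1:2, 2:1, 4:1, 5:2.
Sum = 2 + 2 + 1 + 1 + 2 = 8.

8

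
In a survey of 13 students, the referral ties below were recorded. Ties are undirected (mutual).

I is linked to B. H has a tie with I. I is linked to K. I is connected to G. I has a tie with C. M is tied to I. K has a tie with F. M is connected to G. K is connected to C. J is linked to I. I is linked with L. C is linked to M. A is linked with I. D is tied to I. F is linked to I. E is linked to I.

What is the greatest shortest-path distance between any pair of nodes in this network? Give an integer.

Eccentricity of each node (its greatest distance to any other): A:2, B:2, C:2, D:2, E:2, F:2, G:2, H:2, I:1, J:2, K:2, L:2, M:2.
The maximum eccentricity is 2, realized for instance by the pair J–C via J – I – C. So the diameter is 2.

2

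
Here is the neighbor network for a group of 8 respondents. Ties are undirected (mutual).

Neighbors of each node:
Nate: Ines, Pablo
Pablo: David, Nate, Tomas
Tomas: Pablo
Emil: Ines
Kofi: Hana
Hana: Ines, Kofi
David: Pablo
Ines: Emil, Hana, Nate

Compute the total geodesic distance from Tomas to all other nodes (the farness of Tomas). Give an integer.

21

Distances from Tomas: David:2, Emil:4, Hana:4, Ines:3, Kofi:5, Nate:2, Pablo:1.
Sum = 2 + 4 + 4 + 3 + 5 + 2 + 1 = 21.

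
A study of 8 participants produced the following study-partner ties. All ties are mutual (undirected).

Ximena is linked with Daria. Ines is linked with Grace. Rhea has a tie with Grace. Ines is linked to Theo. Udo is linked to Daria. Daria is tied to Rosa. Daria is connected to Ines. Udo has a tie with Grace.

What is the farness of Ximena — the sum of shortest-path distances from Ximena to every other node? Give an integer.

17

Distances from Ximena: Daria:1, Grace:3, Ines:2, Rhea:4, Rosa:2, Theo:3, Udo:2.
Sum = 1 + 3 + 2 + 4 + 2 + 3 + 2 = 17.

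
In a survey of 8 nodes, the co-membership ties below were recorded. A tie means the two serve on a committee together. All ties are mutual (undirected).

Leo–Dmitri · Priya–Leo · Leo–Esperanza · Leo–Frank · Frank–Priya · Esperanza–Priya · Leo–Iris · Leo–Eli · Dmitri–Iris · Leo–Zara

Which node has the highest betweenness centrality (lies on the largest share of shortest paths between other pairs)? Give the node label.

Unnormalized betweenness of each node: Dmitri:0, Eli:0, Esperanza:0, Frank:0, Iris:0, Leo:35/2, Priya:1/2, Zara:0.
Leo has the largest value, 35/2, making it the main broker — the node through which the most shortest paths run.

Leo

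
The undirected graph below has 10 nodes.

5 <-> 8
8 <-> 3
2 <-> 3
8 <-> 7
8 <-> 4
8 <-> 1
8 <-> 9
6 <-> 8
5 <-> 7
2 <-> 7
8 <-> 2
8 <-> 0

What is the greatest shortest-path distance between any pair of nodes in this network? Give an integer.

2

Eccentricity of each node (its greatest distance to any other): 0:2, 1:2, 2:2, 3:2, 4:2, 5:2, 6:2, 7:2, 8:1, 9:2.
The maximum eccentricity is 2, realized for instance by the pair 1–9 via 1 – 8 – 9. So the diameter is 2.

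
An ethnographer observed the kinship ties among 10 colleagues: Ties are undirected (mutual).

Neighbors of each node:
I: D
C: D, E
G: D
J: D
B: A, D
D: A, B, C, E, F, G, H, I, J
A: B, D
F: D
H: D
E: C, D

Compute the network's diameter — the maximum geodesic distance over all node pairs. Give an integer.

Eccentricity of each node (its greatest distance to any other): A:2, B:2, C:2, D:1, E:2, F:2, G:2, H:2, I:2, J:2.
The maximum eccentricity is 2, realized for instance by the pair A–F via A – D – F. So the diameter is 2.

2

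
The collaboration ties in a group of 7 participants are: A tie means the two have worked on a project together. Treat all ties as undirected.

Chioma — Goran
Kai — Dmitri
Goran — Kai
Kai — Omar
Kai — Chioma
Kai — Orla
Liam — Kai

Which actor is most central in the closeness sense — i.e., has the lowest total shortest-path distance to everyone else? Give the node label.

Farness (sum of distances to all others) for each node — Chioma:10, Dmitri:11, Goran:10, Kai:6, Liam:11, Omar:11, Orla:11.
The smallest farness is 6, for Kai, so Kai has the highest closeness.

Kai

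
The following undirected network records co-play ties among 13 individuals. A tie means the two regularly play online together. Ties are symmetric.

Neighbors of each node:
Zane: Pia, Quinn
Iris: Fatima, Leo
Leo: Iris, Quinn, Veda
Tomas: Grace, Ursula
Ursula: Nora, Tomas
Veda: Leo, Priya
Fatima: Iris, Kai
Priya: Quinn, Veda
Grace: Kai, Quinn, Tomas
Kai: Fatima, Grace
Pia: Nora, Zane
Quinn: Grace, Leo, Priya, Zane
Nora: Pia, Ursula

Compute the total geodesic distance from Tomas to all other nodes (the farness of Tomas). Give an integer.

Distances from Tomas: Fatima:3, Grace:1, Iris:4, Kai:2, Leo:3, Nora:2, Pia:3, Priya:3, Quinn:2, Ursula:1, Veda:4, Zane:3.
Sum = 3 + 1 + 4 + 2 + 3 + 2 + 3 + 3 + 2 + 1 + 4 + 3 = 31.

31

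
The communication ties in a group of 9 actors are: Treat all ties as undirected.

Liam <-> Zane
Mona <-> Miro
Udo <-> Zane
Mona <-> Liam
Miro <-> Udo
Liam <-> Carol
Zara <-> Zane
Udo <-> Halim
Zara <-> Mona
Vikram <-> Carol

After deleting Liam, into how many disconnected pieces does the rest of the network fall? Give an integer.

2

Without Liam, the remaining ties split the others into: {Halim, Miro, Mona, Udo, Zane, Zara}; {Carol, Vikram}.
That's 2 separate components.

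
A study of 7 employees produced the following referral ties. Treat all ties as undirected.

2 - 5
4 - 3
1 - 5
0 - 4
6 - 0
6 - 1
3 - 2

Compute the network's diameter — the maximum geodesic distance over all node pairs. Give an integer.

3

Eccentricity of each node (its greatest distance to any other): 0:3, 1:3, 2:3, 3:3, 4:3, 5:3, 6:3.
The maximum eccentricity is 3, realized for instance by the pair 6–2 via 6 – 1 – 5 – 2. So the diameter is 3.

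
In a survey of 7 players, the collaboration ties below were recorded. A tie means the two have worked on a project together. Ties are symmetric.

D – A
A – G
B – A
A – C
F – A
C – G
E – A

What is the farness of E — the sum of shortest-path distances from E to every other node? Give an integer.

11

Distances from E: A:1, B:2, C:2, D:2, F:2, G:2.
Sum = 1 + 2 + 2 + 2 + 2 + 2 = 11.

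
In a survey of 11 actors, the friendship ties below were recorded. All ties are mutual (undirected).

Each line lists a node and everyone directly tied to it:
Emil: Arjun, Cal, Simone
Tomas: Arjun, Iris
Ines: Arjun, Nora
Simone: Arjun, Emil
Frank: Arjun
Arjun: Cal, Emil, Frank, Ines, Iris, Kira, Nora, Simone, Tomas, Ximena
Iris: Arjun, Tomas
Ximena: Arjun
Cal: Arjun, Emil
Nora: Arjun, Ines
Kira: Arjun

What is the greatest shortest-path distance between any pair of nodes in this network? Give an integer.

Eccentricity of each node (its greatest distance to any other): Arjun:1, Cal:2, Emil:2, Frank:2, Ines:2, Iris:2, Kira:2, Nora:2, Simone:2, Tomas:2, Ximena:2.
The maximum eccentricity is 2, realized for instance by the pair Ximena–Simone via Ximena – Arjun – Simone. So the diameter is 2.

2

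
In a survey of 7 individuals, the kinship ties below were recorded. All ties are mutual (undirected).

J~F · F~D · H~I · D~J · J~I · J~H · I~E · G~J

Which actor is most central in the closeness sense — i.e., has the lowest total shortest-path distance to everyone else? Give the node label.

Farness (sum of distances to all others) for each node — D:11, E:14, F:11, G:12, H:10, I:9, J:7.
The smallest farness is 7, for J, so J has the highest closeness.

J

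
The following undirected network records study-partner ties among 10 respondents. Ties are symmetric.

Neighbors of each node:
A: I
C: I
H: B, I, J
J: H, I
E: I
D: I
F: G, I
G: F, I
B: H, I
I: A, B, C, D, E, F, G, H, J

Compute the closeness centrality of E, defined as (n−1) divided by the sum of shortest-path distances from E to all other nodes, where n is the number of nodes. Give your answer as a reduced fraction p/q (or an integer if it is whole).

9/17

Distances from E: A:2, B:2, C:2, D:2, F:2, G:2, H:2, I:1, J:2. Sum = 17.
n = 10, so closeness = 9/17.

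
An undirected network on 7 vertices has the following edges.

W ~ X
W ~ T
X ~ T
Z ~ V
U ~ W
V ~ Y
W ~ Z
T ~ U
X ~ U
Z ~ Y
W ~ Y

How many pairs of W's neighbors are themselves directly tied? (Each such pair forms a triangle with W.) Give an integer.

4

W's neighbors: T, U, X, Y, and Z.
Neighbor pairs that are themselves tied: W–T–U; W–T–X; W–U–X; W–Y–Z. Each forms one triangle with W, for 4 in total.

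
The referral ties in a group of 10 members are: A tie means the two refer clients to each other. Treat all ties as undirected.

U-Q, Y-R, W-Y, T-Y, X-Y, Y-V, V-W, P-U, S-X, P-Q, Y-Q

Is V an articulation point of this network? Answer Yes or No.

Even without V, every remaining node can still reach every other (the residual graph is connected), so V is not a cut vertex.

No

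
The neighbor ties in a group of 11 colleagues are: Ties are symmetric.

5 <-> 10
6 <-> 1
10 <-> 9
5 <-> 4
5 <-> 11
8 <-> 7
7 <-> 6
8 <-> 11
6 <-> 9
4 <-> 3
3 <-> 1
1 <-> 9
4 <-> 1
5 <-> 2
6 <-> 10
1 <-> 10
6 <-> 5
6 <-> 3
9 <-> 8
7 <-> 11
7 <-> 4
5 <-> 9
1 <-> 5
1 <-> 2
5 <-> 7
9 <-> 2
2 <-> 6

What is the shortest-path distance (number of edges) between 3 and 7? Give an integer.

One shortest route is 3 – 4 – 7, which uses 2 edges, and 3 and 7 are not directly tied, so nothing shorter exists. So d(3,7) = 2.

2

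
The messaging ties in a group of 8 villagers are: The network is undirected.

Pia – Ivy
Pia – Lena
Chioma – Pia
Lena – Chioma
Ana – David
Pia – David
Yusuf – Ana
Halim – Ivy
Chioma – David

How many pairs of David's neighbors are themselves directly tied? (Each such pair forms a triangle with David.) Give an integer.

1

David's neighbors: Ana, Chioma, and Pia.
Neighbor pairs that are themselves tied: David–Chioma–Pia. Each forms one triangle with David, for 1 in total.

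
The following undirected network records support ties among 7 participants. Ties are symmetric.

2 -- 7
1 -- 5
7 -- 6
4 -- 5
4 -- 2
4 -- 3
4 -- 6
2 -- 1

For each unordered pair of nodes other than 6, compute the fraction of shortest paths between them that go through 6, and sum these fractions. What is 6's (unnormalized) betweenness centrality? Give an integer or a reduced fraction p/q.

4/3

Pairs whose geodesics pass through 6 — 7–5: 1/3; 7–3: 1/2; 7–4: 1/2.
All other pairs contribute 0.
Summing the contributions gives betweenness(6) = 4/3.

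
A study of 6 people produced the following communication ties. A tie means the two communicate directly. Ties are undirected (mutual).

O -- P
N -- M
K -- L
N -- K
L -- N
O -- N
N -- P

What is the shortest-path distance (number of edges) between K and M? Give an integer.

One shortest route is K – N – M, which uses 2 edges, and K and M are not directly tied, so nothing shorter exists. So d(K,M) = 2.

2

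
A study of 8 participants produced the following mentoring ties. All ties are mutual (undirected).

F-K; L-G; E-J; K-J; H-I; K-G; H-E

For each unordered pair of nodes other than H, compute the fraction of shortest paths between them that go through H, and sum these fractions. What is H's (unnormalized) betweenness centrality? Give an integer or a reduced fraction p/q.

Pairs whose geodesics pass through H — L–I: 1; G–I: 1; F–I: 1; I–J: 1; I–E: 1; I–K: 1.
All other pairs contribute 0.
Summing the contributions gives betweenness(H) = 6.

6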